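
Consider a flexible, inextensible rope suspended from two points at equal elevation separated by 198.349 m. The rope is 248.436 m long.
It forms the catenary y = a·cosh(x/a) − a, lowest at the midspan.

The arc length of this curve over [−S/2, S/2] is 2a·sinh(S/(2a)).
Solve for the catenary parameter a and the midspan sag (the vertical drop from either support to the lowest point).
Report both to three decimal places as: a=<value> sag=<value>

seed: a₀ = √(S³/(24(L−S))) = √(198.349³/(24·50.087)) = 80.570655
iter 1: u=1.230901  f(a)=+3.934e+00  f'(a)=-1.442e+00  a ← 80.570655 − (+3.934e+00/-1.442e+00) = 83.298623
iter 2: u=1.190590  f(a)=+2.086e-01  f'(a)=-1.293e+00  a ← 83.298623 − (+2.086e-01/-1.293e+00) = 83.459999
iter 3: u=1.188288  f(a)=+6.595e-04  f'(a)=-1.285e+00  a ← 83.459999 − (+6.595e-04/-1.285e+00) = 83.460512
iter 4: u=1.188281  f(a)=+6.636e-09  f'(a)=-1.285e+00  a ← 83.460512 − (+6.636e-09/-1.285e+00) = 83.460512
iter 5: u=1.188281  f(a)=+0.000e+00  f'(a)=-1.285e+00  a ← 83.460512 − (+0.000e+00/-1.285e+00) = 83.460512
converged: |Δa| < 1e-12 after 5 iterations
sag = a·(cosh(S/(2a)) − 1) = 83.460512·(cosh(1.188281) − 1) = 66.191646
T_max/T_min = cosh(S/(2a)) = 1.793089

a=83.461 sag=66.192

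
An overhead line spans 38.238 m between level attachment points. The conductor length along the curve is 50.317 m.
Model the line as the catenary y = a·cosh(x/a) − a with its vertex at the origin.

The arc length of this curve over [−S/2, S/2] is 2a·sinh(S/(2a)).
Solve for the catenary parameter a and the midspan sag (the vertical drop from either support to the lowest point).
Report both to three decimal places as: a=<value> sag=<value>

seed: a₀ = √(S³/(24(L−S))) = √(38.238³/(24·12.079)) = 13.887422
iter 1: u=1.376713  f(a)=+1.198e+00  f'(a)=-2.092e+00  a ← 13.887422 − (+1.198e+00/-2.092e+00) = 14.459846
iter 2: u=1.322213  f(a)=+7.804e-02  f'(a)=-1.828e+00  a ← 14.459846 − (+7.804e-02/-1.828e+00) = 14.502539
iter 3: u=1.318321  f(a)=+3.823e-04  f'(a)=-1.810e+00  a ← 14.502539 − (+3.823e-04/-1.810e+00) = 14.502750
iter 4: u=1.318302  f(a)=+9.275e-09  f'(a)=-1.810e+00  a ← 14.502750 − (+9.275e-09/-1.810e+00) = 14.502750
iter 5: u=1.318302  f(a)=+2.132e-14  f'(a)=-1.810e+00  a ← 14.502750 − (+2.132e-14/-1.810e+00) = 14.502750
converged: |Δa| < 1e-12 after 5 iterations
sag = a·(cosh(S/(2a)) − 1) = 14.502750·(cosh(1.318302) − 1) = 14.536532
T_max/T_min = cosh(S/(2a)) = 2.002329

a=14.503 sag=14.537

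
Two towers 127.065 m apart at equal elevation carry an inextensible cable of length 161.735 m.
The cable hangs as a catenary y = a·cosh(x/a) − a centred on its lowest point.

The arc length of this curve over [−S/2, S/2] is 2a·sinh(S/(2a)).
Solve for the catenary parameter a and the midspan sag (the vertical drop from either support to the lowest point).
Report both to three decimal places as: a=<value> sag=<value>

a=51.571 sag=44.341

seed: a₀ = √(S³/(24(L−S))) = √(127.065³/(24·34.670)) = 49.654243
iter 1: u=1.279498  f(a)=+2.951e+00  f'(a)=-1.639e+00  a ← 49.654243 − (+2.951e+00/-1.639e+00) = 51.454962
iter 2: u=1.234721  f(a)=+1.681e-01  f'(a)=-1.457e+00  a ← 51.454962 − (+1.681e-01/-1.457e+00) = 51.570362
iter 3: u=1.231958  f(a)=+6.187e-04  f'(a)=-1.446e+00  a ← 51.570362 − (+6.187e-04/-1.446e+00) = 51.570790
iter 4: u=1.231947  f(a)=+8.446e-09  f'(a)=-1.446e+00  a ← 51.570790 − (+8.446e-09/-1.446e+00) = 51.570790
iter 5: u=1.231947  f(a)=+0.000e+00  f'(a)=-1.446e+00  a ← 51.570790 − (+0.000e+00/-1.446e+00) = 51.570790
converged: |Δa| < 1e-12 after 5 iterations
sag = a·(cosh(S/(2a)) − 1) = 51.570790·(cosh(1.231947) − 1) = 44.341143
T_max/T_min = cosh(S/(2a)) = 1.859811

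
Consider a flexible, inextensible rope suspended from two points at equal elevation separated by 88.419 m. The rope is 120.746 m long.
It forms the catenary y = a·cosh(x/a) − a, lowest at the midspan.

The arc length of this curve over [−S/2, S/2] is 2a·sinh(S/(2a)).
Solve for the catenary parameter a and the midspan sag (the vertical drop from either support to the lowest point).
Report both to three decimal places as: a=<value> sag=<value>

a=31.365 sag=36.669

seed: a₀ = √(S³/(24(L−S))) = √(88.419³/(24·32.327)) = 29.849020
iter 1: u=1.481104  f(a)=+3.737e+00  f'(a)=-2.680e+00  a ← 29.849020 − (+3.737e+00/-2.680e+00) = 31.243323
iter 2: u=1.415006  f(a)=+2.778e-01  f'(a)=-2.295e+00  a ← 31.243323 − (+2.778e-01/-2.295e+00) = 31.364356
iter 3: u=1.409546  f(a)=+1.808e-03  f'(a)=-2.265e+00  a ← 31.364356 − (+1.808e-03/-2.265e+00) = 31.365154
iter 4: u=1.409510  f(a)=+7.763e-08  f'(a)=-2.265e+00  a ← 31.365154 − (+7.763e-08/-2.265e+00) = 31.365154
iter 5: u=1.409510  f(a)=-1.421e-14  f'(a)=-2.265e+00  a ← 31.365154 − (-1.421e-14/-2.265e+00) = 31.365154
converged: |Δa| < 1e-12 after 5 iterations
sag = a·(cosh(S/(2a)) − 1) = 31.365154·(cosh(1.409510) − 1) = 36.669190
T_max/T_min = cosh(S/(2a)) = 2.169106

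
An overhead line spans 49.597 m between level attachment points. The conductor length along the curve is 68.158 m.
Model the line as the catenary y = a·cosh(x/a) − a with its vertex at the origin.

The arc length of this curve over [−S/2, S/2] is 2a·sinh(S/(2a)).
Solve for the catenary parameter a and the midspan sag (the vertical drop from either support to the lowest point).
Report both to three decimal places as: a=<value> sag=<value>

seed: a₀ = √(S³/(24(L−S))) = √(49.597³/(24·18.561)) = 16.549192
iter 1: u=1.498472  f(a)=+2.199e+00  f'(a)=-2.789e+00  a ← 16.549192 − (+2.199e+00/-2.789e+00) = 17.337603
iter 2: u=1.430330  f(a)=+1.669e-01  f'(a)=-2.380e+00  a ← 17.337603 − (+1.669e-01/-2.380e+00) = 17.407720
iter 3: u=1.424569  f(a)=+1.136e-03  f'(a)=-2.348e+00  a ← 17.407720 − (+1.136e-03/-2.348e+00) = 17.408204
iter 4: u=1.424530  f(a)=+5.343e-08  f'(a)=-2.348e+00  a ← 17.408204 − (+5.343e-08/-2.348e+00) = 17.408204
iter 5: u=1.424530  f(a)=-2.842e-14  f'(a)=-2.348e+00  a ← 17.408204 − (-2.842e-14/-2.348e+00) = 17.408204
converged: |Δa| < 1e-12 after 5 iterations
sag = a·(cosh(S/(2a)) − 1) = 17.408204·(cosh(1.424530) − 1) = 20.859587
T_max/T_min = cosh(S/(2a)) = 2.198262

a=17.408 sag=20.860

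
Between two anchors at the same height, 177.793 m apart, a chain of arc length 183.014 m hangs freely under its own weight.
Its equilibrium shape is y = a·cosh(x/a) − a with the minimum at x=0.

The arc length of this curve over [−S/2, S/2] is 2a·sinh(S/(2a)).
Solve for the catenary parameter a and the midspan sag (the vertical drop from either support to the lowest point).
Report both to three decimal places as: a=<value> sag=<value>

seed: a₀ = √(S³/(24(L−S))) = √(177.793³/(24·5.221)) = 211.782231
iter 1: u=0.419754  f(a)=+4.619e-02  f'(a)=-5.018e-02  a ← 211.782231 − (+4.619e-02/-5.018e-02) = 212.702701
iter 2: u=0.417938  f(a)=+3.029e-04  f'(a)=-4.952e-02  a ← 212.702701 − (+3.029e-04/-4.952e-02) = 212.708817
iter 3: u=0.417926  f(a)=+1.321e-08  f'(a)=-4.952e-02  a ← 212.708817 − (+1.321e-08/-4.952e-02) = 212.708817
iter 4: u=0.417926  f(a)=+0.000e+00  f'(a)=-4.952e-02  a ← 212.708817 − (+0.000e+00/-4.952e-02) = 212.708817
converged: |Δa| < 1e-12 after 4 iterations
sag = a·(cosh(S/(2a)) − 1) = 212.708817·(cosh(0.417926) − 1) = 18.848027
T_max/T_min = cosh(S/(2a)) = 1.088610

a=212.709 sag=18.848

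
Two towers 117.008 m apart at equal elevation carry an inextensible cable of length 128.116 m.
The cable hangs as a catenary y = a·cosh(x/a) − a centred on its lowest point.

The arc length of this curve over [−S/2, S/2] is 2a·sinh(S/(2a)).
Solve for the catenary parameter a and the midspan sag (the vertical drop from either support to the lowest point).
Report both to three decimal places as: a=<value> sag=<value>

a=78.598 sag=22.798

seed: a₀ = √(S³/(24(L−S))) = √(117.008³/(24·11.108)) = 77.517504
iter 1: u=0.754720  f(a)=+3.207e-01  f'(a)=-3.033e-01  a ← 77.517504 − (+3.207e-01/-3.033e-01) = 78.574974
iter 2: u=0.744563  f(a)=+6.680e-03  f'(a)=-2.907e-01  a ← 78.574974 − (+6.680e-03/-2.907e-01) = 78.597950
iter 3: u=0.744345  f(a)=+3.035e-06  f'(a)=-2.905e-01  a ← 78.597950 − (+3.035e-06/-2.905e-01) = 78.597961
iter 4: u=0.744345  f(a)=+6.253e-13  f'(a)=-2.905e-01  a ← 78.597961 − (+6.253e-13/-2.905e-01) = 78.597961
converged: |Δa| < 1e-12 after 4 iterations
sag = a·(cosh(S/(2a)) − 1) = 78.597961·(cosh(0.744345) − 1) = 22.797635
T_max/T_min = cosh(S/(2a)) = 1.290054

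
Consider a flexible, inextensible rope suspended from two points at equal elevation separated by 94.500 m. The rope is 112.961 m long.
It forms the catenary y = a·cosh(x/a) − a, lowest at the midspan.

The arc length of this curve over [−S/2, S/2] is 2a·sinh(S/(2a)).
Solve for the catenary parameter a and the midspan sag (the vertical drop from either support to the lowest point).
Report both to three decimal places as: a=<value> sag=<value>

seed: a₀ = √(S³/(24(L−S))) = √(94.500³/(24·18.461)) = 43.642988
iter 1: u=1.082648  f(a)=+1.113e+00  f'(a)=-9.494e-01  a ← 43.642988 − (+1.113e+00/-9.494e-01) = 44.814904
iter 2: u=1.054337  f(a)=+4.639e-02  f'(a)=-8.717e-01  a ← 44.814904 − (+4.639e-02/-8.717e-01) = 44.868120
iter 3: u=1.053086  f(a)=+8.842e-05  f'(a)=-8.684e-01  a ← 44.868120 − (+8.842e-05/-8.684e-01) = 44.868222
iter 4: u=1.053084  f(a)=+3.225e-10  f'(a)=-8.684e-01  a ← 44.868222 − (+3.225e-10/-8.684e-01) = 44.868222
iter 5: u=1.053084  f(a)=-1.421e-14  f'(a)=-8.684e-01  a ← 44.868222 − (-1.421e-14/-8.684e-01) = 44.868222
converged: |Δa| < 1e-12 after 5 iterations
sag = a·(cosh(S/(2a)) − 1) = 44.868222·(cosh(1.053084) − 1) = 27.265017
T_max/T_min = cosh(S/(2a)) = 1.607669

a=44.868 sag=27.265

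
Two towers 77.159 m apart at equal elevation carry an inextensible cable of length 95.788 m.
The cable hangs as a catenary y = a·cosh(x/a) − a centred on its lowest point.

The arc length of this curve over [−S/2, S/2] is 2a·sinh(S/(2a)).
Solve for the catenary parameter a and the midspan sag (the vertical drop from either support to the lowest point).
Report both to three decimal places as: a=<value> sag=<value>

a=33.155 sag=25.095

seed: a₀ = √(S³/(24(L−S))) = √(77.159³/(24·18.629)) = 32.053798
iter 1: u=1.203586  f(a)=+1.397e+00  f'(a)=-1.340e+00  a ← 32.053798 − (+1.397e+00/-1.340e+00) = 33.096431
iter 2: u=1.165669  f(a)=+7.105e-02  f'(a)=-1.207e+00  a ← 33.096431 − (+7.105e-02/-1.207e+00) = 33.155316
iter 3: u=1.163599  f(a)=+2.056e-04  f'(a)=-1.200e+00  a ← 33.155316 − (+2.056e-04/-1.200e+00) = 33.155488
iter 4: u=1.163593  f(a)=+1.733e-09  f'(a)=-1.200e+00  a ← 33.155488 − (+1.733e-09/-1.200e+00) = 33.155488
iter 5: u=1.163593  f(a)=+0.000e+00  f'(a)=-1.200e+00  a ← 33.155488 − (+0.000e+00/-1.200e+00) = 33.155488
converged: |Δa| < 1e-12 after 5 iterations
sag = a·(cosh(S/(2a)) − 1) = 33.155488·(cosh(1.163593) − 1) = 25.095020
T_max/T_min = cosh(S/(2a)) = 1.756889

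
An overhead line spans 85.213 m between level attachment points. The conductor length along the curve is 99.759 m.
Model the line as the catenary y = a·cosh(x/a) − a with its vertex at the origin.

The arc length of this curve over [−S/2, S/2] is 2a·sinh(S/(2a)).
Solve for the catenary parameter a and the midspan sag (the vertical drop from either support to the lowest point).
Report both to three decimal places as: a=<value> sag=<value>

a=43.138 sag=22.808

seed: a₀ = √(S³/(24(L−S))) = √(85.213³/(24·14.546)) = 42.099930
iter 1: u=1.012033  f(a)=+7.633e-01  f'(a)=-7.644e-01  a ← 42.099930 − (+7.633e-01/-7.644e-01) = 43.098488
iter 2: u=0.988585  f(a)=+2.800e-02  f'(a)=-7.093e-01  a ← 43.098488 − (+2.800e-02/-7.093e-01) = 43.137968
iter 3: u=0.987680  f(a)=+4.086e-05  f'(a)=-7.072e-01  a ← 43.137968 − (+4.086e-05/-7.072e-01) = 43.138025
iter 4: u=0.987678  f(a)=+8.728e-11  f'(a)=-7.072e-01  a ← 43.138025 − (+8.728e-11/-7.072e-01) = 43.138025
iter 5: u=0.987678  f(a)=+0.000e+00  f'(a)=-7.072e-01  a ← 43.138025 − (+0.000e+00/-7.072e-01) = 43.138025
converged: |Δa| < 1e-12 after 5 iterations
sag = a·(cosh(S/(2a)) − 1) = 43.138025·(cosh(0.987678) − 1) = 22.807814
T_max/T_min = cosh(S/(2a)) = 1.528717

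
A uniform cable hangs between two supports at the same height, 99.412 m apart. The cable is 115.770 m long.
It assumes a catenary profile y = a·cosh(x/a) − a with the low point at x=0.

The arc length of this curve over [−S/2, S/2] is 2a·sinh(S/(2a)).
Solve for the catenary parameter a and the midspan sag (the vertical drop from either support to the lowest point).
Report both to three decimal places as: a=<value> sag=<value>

a=51.216 sag=26.074

seed: a₀ = √(S³/(24(L−S))) = √(99.412³/(24·16.358)) = 50.025046
iter 1: u=0.993622  f(a)=+8.267e-01  f'(a)=-7.209e-01  a ← 50.025046 − (+8.267e-01/-7.209e-01) = 51.171903
iter 2: u=0.971353  f(a)=+2.929e-02  f'(a)=-6.706e-01  a ← 51.171903 − (+2.929e-02/-6.706e-01) = 51.215571
iter 3: u=0.970525  f(a)=+3.973e-05  f'(a)=-6.688e-01  a ← 51.215571 − (+3.973e-05/-6.688e-01) = 51.215631
iter 4: u=0.970524  f(a)=+7.338e-11  f'(a)=-6.688e-01  a ← 51.215631 − (+7.338e-11/-6.688e-01) = 51.215631
iter 5: u=0.970524  f(a)=-1.421e-14  f'(a)=-6.688e-01  a ← 51.215631 − (-1.421e-14/-6.688e-01) = 51.215631
converged: |Δa| < 1e-12 after 5 iterations
sag = a·(cosh(S/(2a)) − 1) = 51.215631·(cosh(0.970524) − 1) = 26.074175
T_max/T_min = cosh(S/(2a)) = 1.509106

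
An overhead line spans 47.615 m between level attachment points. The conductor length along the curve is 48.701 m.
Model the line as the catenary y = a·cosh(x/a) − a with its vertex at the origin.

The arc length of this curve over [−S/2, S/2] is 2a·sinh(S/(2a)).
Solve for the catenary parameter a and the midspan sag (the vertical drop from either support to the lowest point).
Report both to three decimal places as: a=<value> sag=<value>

a=64.576 sag=4.439

seed: a₀ = √(S³/(24(L−S))) = √(47.615³/(24·1.086)) = 64.356905
iter 1: u=0.369929  f(a)=+7.455e-03  f'(a)=-3.421e-02  a ← 64.356905 − (+7.455e-03/-3.421e-02) = 64.574804
iter 2: u=0.368681  f(a)=+3.803e-05  f'(a)=-3.387e-02  a ← 64.574804 − (+3.803e-05/-3.387e-02) = 64.575927
iter 3: u=0.368675  f(a)=+1.001e-09  f'(a)=-3.386e-02  a ← 64.575927 − (+1.001e-09/-3.386e-02) = 64.575927
iter 4: u=0.368675  f(a)=+0.000e+00  f'(a)=-3.386e-02  a ← 64.575927 − (+0.000e+00/-3.386e-02) = 64.575927
converged: |Δa| < 1e-12 after 4 iterations
sag = a·(cosh(S/(2a)) − 1) = 64.575927·(cosh(0.368675) − 1) = 4.438544
T_max/T_min = cosh(S/(2a)) = 1.068734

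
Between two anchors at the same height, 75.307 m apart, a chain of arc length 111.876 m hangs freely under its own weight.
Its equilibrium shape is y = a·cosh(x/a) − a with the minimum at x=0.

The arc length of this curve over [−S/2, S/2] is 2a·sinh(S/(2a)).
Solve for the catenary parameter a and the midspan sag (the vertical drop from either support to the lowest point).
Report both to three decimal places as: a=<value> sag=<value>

a=23.515 sag=37.165

seed: a₀ = √(S³/(24(L−S))) = √(75.307³/(24·36.569)) = 22.059256
iter 1: u=1.706925  f(a)=+5.712e+00  f'(a)=-4.388e+00  a ← 22.059256 − (+5.712e+00/-4.388e+00) = 23.361153
iter 2: u=1.611800  f(a)=+5.448e-01  f'(a)=-3.587e+00  a ← 23.361153 − (+5.448e-01/-3.587e+00) = 23.513007
iter 3: u=1.601390  f(a)=+6.107e-03  f'(a)=-3.507e+00  a ← 23.513007 − (+6.107e-03/-3.507e+00) = 23.514749
iter 4: u=1.601272  f(a)=+7.867e-07  f'(a)=-3.506e+00  a ← 23.514749 − (+7.867e-07/-3.506e+00) = 23.514749
iter 5: u=1.601272  f(a)=+1.421e-14  f'(a)=-3.506e+00  a ← 23.514749 − (+1.421e-14/-3.506e+00) = 23.514749
converged: |Δa| < 1e-12 after 5 iterations
sag = a·(cosh(S/(2a)) − 1) = 23.514749·(cosh(1.601272) − 1) = 37.164764
T_max/T_min = cosh(S/(2a)) = 2.580487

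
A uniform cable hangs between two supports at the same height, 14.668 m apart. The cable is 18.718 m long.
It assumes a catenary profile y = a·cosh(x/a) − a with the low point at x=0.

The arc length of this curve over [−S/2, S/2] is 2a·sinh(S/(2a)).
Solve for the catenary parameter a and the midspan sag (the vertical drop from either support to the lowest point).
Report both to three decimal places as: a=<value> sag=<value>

seed: a₀ = √(S³/(24(L−S))) = √(14.668³/(24·4.050)) = 5.698010
iter 1: u=1.287116  f(a)=+3.490e-01  f'(a)=-1.671e+00  a ← 5.698010 − (+3.490e-01/-1.671e+00) = 5.906825
iter 2: u=1.241615  f(a)=+2.010e-02  f'(a)=-1.484e+00  a ← 5.906825 − (+2.010e-02/-1.484e+00) = 5.920372
iter 3: u=1.238774  f(a)=+7.572e-05  f'(a)=-1.473e+00  a ← 5.920372 − (+7.572e-05/-1.473e+00) = 5.920423
iter 4: u=1.238763  f(a)=+1.083e-09  f'(a)=-1.473e+00  a ← 5.920423 − (+1.083e-09/-1.473e+00) = 5.920423
iter 5: u=1.238763  f(a)=+3.553e-15  f'(a)=-1.473e+00  a ← 5.920423 − (+3.553e-15/-1.473e+00) = 5.920423
converged: |Δa| < 1e-12 after 5 iterations
sag = a·(cosh(S/(2a)) − 1) = 5.920423·(cosh(1.238763) − 1) = 5.153975
T_max/T_min = cosh(S/(2a)) = 1.870542

a=5.920 sag=5.154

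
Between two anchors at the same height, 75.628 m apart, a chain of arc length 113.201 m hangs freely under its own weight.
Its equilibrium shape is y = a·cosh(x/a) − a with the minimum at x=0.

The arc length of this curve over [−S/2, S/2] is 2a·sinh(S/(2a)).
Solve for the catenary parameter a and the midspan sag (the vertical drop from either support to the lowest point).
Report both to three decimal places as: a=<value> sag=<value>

seed: a₀ = √(S³/(24(L−S))) = √(75.628³/(24·37.573)) = 21.901828
iter 1: u=1.726523  f(a)=+6.014e+00  f'(a)=-4.569e+00  a ← 21.901828 − (+6.014e+00/-4.569e+00) = 23.218208
iter 2: u=1.628636  f(a)=+5.849e-01  f'(a)=-3.720e+00  a ← 23.218208 − (+5.849e-01/-3.720e+00) = 23.375447
iter 3: u=1.617680  f(a)=+6.847e-03  f'(a)=-3.633e+00  a ← 23.375447 − (+6.847e-03/-3.633e+00) = 23.377332
iter 4: u=1.617550  f(a)=+9.628e-07  f'(a)=-3.632e+00  a ← 23.377332 − (+9.628e-07/-3.632e+00) = 23.377332
iter 5: u=1.617550  f(a)=+0.000e+00  f'(a)=-3.632e+00  a ← 23.377332 − (+0.000e+00/-3.632e+00) = 23.377332
converged: |Δa| < 1e-12 after 5 iterations
sag = a·(cosh(S/(2a)) − 1) = 23.377332·(cosh(1.617550) − 1) = 37.860861
T_max/T_min = cosh(S/(2a)) = 2.619554

a=23.377 sag=37.861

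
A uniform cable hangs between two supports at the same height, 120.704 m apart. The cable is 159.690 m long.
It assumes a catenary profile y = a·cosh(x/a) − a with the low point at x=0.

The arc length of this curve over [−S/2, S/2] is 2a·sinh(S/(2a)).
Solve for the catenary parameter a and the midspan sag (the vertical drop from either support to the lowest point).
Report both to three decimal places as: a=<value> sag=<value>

seed: a₀ = √(S³/(24(L−S))) = √(120.704³/(24·38.986)) = 43.353337
iter 1: u=1.392096  f(a)=+3.957e+00  f'(a)=-2.172e+00  a ← 43.353337 − (+3.957e+00/-2.172e+00) = 45.174955
iter 2: u=1.335961  f(a)=+2.630e-01  f'(a)=-1.892e+00  a ← 45.174955 − (+2.630e-01/-1.892e+00) = 45.313984
iter 3: u=1.331863  f(a)=+1.346e-03  f'(a)=-1.873e+00  a ← 45.313984 − (+1.346e-03/-1.873e+00) = 45.314702
iter 4: u=1.331841  f(a)=+3.562e-08  f'(a)=-1.873e+00  a ← 45.314702 − (+3.562e-08/-1.873e+00) = 45.314702
iter 5: u=1.331841  f(a)=+5.684e-14  f'(a)=-1.873e+00  a ← 45.314702 − (+5.684e-14/-1.873e+00) = 45.314702
converged: |Δa| < 1e-12 after 5 iterations
sag = a·(cosh(S/(2a)) − 1) = 45.314702·(cosh(1.331841) − 1) = 46.492957
T_max/T_min = cosh(S/(2a)) = 2.026002

a=45.315 sag=46.493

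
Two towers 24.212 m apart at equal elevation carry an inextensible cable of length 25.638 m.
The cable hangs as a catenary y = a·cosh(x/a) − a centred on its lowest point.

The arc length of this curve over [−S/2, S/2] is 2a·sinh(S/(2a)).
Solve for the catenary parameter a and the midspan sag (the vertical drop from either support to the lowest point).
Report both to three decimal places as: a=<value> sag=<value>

a=20.542 sag=3.672

seed: a₀ = √(S³/(24(L−S))) = √(24.212³/(24·1.426)) = 20.364822
iter 1: u=0.594456  f(a)=+2.541e-02  f'(a)=-1.451e-01  a ← 20.364822 − (+2.541e-02/-1.451e-01) = 20.539987
iter 2: u=0.589387  f(a)=+3.316e-04  f'(a)=-1.413e-01  a ← 20.539987 − (+3.316e-04/-1.413e-01) = 20.542333
iter 3: u=0.589320  f(a)=+5.811e-08  f'(a)=-1.412e-01  a ← 20.542333 − (+5.811e-08/-1.412e-01) = 20.542334
iter 4: u=0.589320  f(a)=-3.553e-15  f'(a)=-1.412e-01  a ← 20.542334 − (-3.553e-15/-1.412e-01) = 20.542334
converged: |Δa| < 1e-12 after 4 iterations
sag = a·(cosh(S/(2a)) − 1) = 20.542334·(cosh(0.589320) − 1) = 3.671593
T_max/T_min = cosh(S/(2a)) = 1.178733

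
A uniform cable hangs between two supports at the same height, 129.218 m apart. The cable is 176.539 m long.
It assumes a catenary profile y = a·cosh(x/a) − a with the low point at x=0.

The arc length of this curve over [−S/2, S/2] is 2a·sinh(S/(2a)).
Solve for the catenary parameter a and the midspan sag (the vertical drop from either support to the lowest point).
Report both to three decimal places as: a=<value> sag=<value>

seed: a₀ = √(S³/(24(L−S))) = √(129.218³/(24·47.321)) = 43.586495
iter 1: u=1.482317  f(a)=+5.479e+00  f'(a)=-2.687e+00  a ← 43.586495 − (+5.479e+00/-2.687e+00) = 45.625323
iter 2: u=1.416078  f(a)=+4.079e-01  f'(a)=-2.301e+00  a ← 45.625323 − (+4.079e-01/-2.301e+00) = 45.802605
iter 3: u=1.410597  f(a)=+2.663e-03  f'(a)=-2.271e+00  a ← 45.802605 − (+2.663e-03/-2.271e+00) = 45.803777
iter 4: u=1.410561  f(a)=+1.151e-07  f'(a)=-2.271e+00  a ← 45.803777 − (+1.151e-07/-2.271e+00) = 45.803777
iter 5: u=1.410561  f(a)=+0.000e+00  f'(a)=-2.271e+00  a ← 45.803777 − (+0.000e+00/-2.271e+00) = 45.803777
converged: |Δa| < 1e-12 after 5 iterations
sag = a·(cosh(S/(2a)) − 1) = 45.803777·(cosh(1.410561) − 1) = 53.642141
T_max/T_min = cosh(S/(2a)) = 2.171129

a=45.804 sag=53.642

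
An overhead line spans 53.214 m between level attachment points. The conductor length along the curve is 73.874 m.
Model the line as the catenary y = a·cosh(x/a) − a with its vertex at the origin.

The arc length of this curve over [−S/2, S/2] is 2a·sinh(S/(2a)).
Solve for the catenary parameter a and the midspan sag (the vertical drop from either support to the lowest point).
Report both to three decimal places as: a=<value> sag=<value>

a=18.369 sag=22.883

seed: a₀ = √(S³/(24(L−S))) = √(53.214³/(24·20.660)) = 17.432837
iter 1: u=1.526258  f(a)=+2.544e+00  f'(a)=-2.970e+00  a ← 17.432837 − (+2.544e+00/-2.970e+00) = 18.289373
iter 2: u=1.454779  f(a)=+1.995e-01  f'(a)=-2.521e+00  a ← 18.289373 − (+1.995e-01/-2.521e+00) = 18.368516
iter 3: u=1.448511  f(a)=+1.458e-03  f'(a)=-2.484e+00  a ← 18.368516 − (+1.458e-03/-2.484e+00) = 18.369103
iter 4: u=1.448465  f(a)=+7.911e-08  f'(a)=-2.484e+00  a ← 18.369103 − (+7.911e-08/-2.484e+00) = 18.369103
iter 5: u=1.448465  f(a)=+2.842e-14  f'(a)=-2.484e+00  a ← 18.369103 − (+2.842e-14/-2.484e+00) = 18.369103
converged: |Δa| < 1e-12 after 5 iterations
sag = a·(cosh(S/(2a)) − 1) = 18.369103·(cosh(1.448465) − 1) = 22.883363
T_max/T_min = cosh(S/(2a)) = 2.245753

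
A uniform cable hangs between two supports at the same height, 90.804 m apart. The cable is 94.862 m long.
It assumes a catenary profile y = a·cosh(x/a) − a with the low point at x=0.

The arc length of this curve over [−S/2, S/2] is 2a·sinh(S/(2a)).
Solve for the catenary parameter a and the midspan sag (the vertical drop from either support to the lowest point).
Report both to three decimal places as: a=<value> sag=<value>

seed: a₀ = √(S³/(24(L−S))) = √(90.804³/(24·4.058)) = 87.679048
iter 1: u=0.517820  f(a)=+5.475e-02  f'(a)=-9.507e-02  a ← 87.679048 − (+5.475e-02/-9.507e-02) = 88.254975
iter 2: u=0.514441  f(a)=+5.442e-04  f'(a)=-9.319e-02  a ← 88.254975 − (+5.442e-04/-9.319e-02) = 88.260815
iter 3: u=0.514407  f(a)=+5.495e-08  f'(a)=-9.317e-02  a ← 88.260815 − (+5.495e-08/-9.317e-02) = 88.260816
iter 4: u=0.514407  f(a)=+2.842e-14  f'(a)=-9.317e-02  a ← 88.260816 − (+2.842e-14/-9.317e-02) = 88.260816
converged: |Δa| < 1e-12 after 4 iterations
sag = a·(cosh(S/(2a)) − 1) = 88.260816·(cosh(0.514407) − 1) = 11.937345
T_max/T_min = cosh(S/(2a)) = 1.135251

a=88.261 sag=11.937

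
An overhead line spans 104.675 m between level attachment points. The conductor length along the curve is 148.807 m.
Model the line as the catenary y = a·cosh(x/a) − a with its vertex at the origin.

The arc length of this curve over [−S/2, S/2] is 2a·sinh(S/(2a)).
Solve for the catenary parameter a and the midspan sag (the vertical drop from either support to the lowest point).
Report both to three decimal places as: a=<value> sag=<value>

a=34.814 sag=47.332

seed: a₀ = √(S³/(24(L−S))) = √(104.675³/(24·44.132)) = 32.906525
iter 1: u=1.590490  f(a)=+5.930e+00  f'(a)=-3.425e+00  a ← 32.906525 − (+5.930e+00/-3.425e+00) = 34.637959
iter 2: u=1.510987  f(a)=+5.002e-01  f'(a)=-2.870e+00  a ← 34.637959 − (+5.002e-01/-2.870e+00) = 34.812273
iter 3: u=1.503421  f(a)=+4.283e-03  f'(a)=-2.821e+00  a ← 34.812273 − (+4.283e-03/-2.821e+00) = 34.813792
iter 4: u=1.503355  f(a)=+3.200e-07  f'(a)=-2.820e+00  a ← 34.813792 − (+3.200e-07/-2.820e+00) = 34.813792
iter 5: u=1.503355  f(a)=+2.842e-14  f'(a)=-2.820e+00  a ← 34.813792 − (+2.842e-14/-2.820e+00) = 34.813792
converged: |Δa| < 1e-12 after 5 iterations
sag = a·(cosh(S/(2a)) − 1) = 34.813792·(cosh(1.503355) − 1) = 47.331695
T_max/T_min = cosh(S/(2a)) = 2.359567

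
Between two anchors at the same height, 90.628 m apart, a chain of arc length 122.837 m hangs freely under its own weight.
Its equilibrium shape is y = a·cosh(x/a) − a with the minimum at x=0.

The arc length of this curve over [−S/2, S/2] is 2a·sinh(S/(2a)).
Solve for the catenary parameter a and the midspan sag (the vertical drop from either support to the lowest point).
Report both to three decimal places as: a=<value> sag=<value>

seed: a₀ = √(S³/(24(L−S))) = √(90.628³/(24·32.209)) = 31.031256
iter 1: u=1.460270  f(a)=+3.614e+00  f'(a)=-2.554e+00  a ← 31.031256 − (+3.614e+00/-2.554e+00) = 32.446378
iter 2: u=1.396581  f(a)=+2.619e-01  f'(a)=-2.196e+00  a ← 32.446378 − (+2.619e-01/-2.196e+00) = 32.565654
iter 3: u=1.391466  f(a)=+1.613e-03  f'(a)=-2.169e+00  a ← 32.565654 − (+1.613e-03/-2.169e+00) = 32.566398
iter 4: u=1.391434  f(a)=+6.204e-08  f'(a)=-2.169e+00  a ← 32.566398 − (+6.204e-08/-2.169e+00) = 32.566398
iter 5: u=1.391434  f(a)=+2.842e-14  f'(a)=-2.169e+00  a ← 32.566398 − (+2.842e-14/-2.169e+00) = 32.566398
converged: |Δa| < 1e-12 after 5 iterations
sag = a·(cosh(S/(2a)) − 1) = 32.566398·(cosh(1.391434) − 1) = 36.951962
T_max/T_min = cosh(S/(2a)) = 2.134665

a=32.566 sag=36.952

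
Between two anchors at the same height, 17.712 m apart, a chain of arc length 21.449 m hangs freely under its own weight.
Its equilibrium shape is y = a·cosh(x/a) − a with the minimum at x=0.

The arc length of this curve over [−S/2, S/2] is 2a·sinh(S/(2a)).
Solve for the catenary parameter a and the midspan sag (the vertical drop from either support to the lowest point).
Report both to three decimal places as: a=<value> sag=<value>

seed: a₀ = √(S³/(24(L−S))) = √(17.712³/(24·3.737)) = 7.871078
iter 1: u=1.125132  f(a)=+2.438e-01  f'(a)=-1.075e+00  a ← 7.871078 − (+2.438e-01/-1.075e+00) = 8.097795
iter 2: u=1.093631  f(a)=+1.093e-02  f'(a)=-9.809e-01  a ← 8.097795 − (+1.093e-02/-9.809e-01) = 8.108939
iter 3: u=1.092128  f(a)=+2.425e-05  f'(a)=-9.765e-01  a ← 8.108939 − (+2.425e-05/-9.765e-01) = 8.108963
iter 4: u=1.092125  f(a)=+1.200e-10  f'(a)=-9.765e-01  a ← 8.108963 − (+1.200e-10/-9.765e-01) = 8.108963
iter 5: u=1.092125  f(a)=-7.105e-15  f'(a)=-9.765e-01  a ← 8.108963 − (-7.105e-15/-9.765e-01) = 8.108963
converged: |Δa| < 1e-12 after 5 iterations
sag = a·(cosh(S/(2a)) − 1) = 8.108963·(cosh(1.092125) − 1) = 5.336117
T_max/T_min = cosh(S/(2a)) = 1.658052

a=8.109 sag=5.336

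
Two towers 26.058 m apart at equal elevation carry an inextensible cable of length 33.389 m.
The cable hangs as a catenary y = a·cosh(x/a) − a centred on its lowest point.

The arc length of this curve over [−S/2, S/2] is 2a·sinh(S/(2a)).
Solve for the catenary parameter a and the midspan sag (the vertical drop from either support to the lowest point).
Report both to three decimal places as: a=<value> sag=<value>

seed: a₀ = √(S³/(24(L−S))) = √(26.058³/(24·7.331)) = 10.028232
iter 1: u=1.299232  f(a)=+6.442e-01  f'(a)=-1.724e+00  a ← 10.028232 − (+6.442e-01/-1.724e+00) = 10.401848
iter 2: u=1.252566  f(a)=+3.775e-02  f'(a)=-1.528e+00  a ← 10.401848 − (+3.775e-02/-1.528e+00) = 10.426562
iter 3: u=1.249597  f(a)=+1.475e-04  f'(a)=-1.516e+00  a ← 10.426562 − (+1.475e-04/-1.516e+00) = 10.426659
iter 4: u=1.249585  f(a)=+2.271e-09  f'(a)=-1.516e+00  a ← 10.426659 − (+2.271e-09/-1.516e+00) = 10.426659
iter 5: u=1.249585  f(a)=+7.105e-15  f'(a)=-1.516e+00  a ← 10.426659 − (+7.105e-15/-1.516e+00) = 10.426659
converged: |Δa| < 1e-12 after 5 iterations
sag = a·(cosh(S/(2a)) − 1) = 10.426659·(cosh(1.249585) − 1) = 9.256368
T_max/T_min = cosh(S/(2a)) = 1.887760

a=10.427 sag=9.256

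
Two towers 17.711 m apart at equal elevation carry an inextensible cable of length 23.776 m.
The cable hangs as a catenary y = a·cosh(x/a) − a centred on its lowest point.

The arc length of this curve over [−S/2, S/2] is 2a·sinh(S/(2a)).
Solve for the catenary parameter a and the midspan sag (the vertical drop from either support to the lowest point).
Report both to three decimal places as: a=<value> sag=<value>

a=6.473 sag=7.063

seed: a₀ = √(S³/(24(L−S))) = √(17.711³/(24·6.065)) = 6.177939
iter 1: u=1.433407  f(a)=+6.544e-01  f'(a)=-2.398e+00  a ← 6.177939 − (+6.544e-01/-2.398e+00) = 6.450894
iter 2: u=1.372755  f(a)=+4.587e-02  f'(a)=-2.072e+00  a ← 6.450894 − (+4.587e-02/-2.072e+00) = 6.473030
iter 3: u=1.368061  f(a)=+2.629e-04  f'(a)=-2.049e+00  a ← 6.473030 − (+2.629e-04/-2.049e+00) = 6.473159
iter 4: u=1.368034  f(a)=+8.747e-09  f'(a)=-2.048e+00  a ← 6.473159 − (+8.747e-09/-2.048e+00) = 6.473159
iter 5: u=1.368034  f(a)=+0.000e+00  f'(a)=-2.048e+00  a ← 6.473159 − (+0.000e+00/-2.048e+00) = 6.473159
converged: |Δa| < 1e-12 after 5 iterations
sag = a·(cosh(S/(2a)) − 1) = 6.473159·(cosh(1.368034) − 1) = 7.062953
T_max/T_min = cosh(S/(2a)) = 2.091114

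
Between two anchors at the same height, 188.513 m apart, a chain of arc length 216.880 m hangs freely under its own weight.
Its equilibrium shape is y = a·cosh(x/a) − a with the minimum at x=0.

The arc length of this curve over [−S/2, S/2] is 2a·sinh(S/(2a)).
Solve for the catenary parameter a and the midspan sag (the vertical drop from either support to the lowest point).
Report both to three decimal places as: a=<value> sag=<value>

seed: a₀ = √(S³/(24(L−S))) = √(188.513³/(24·28.367)) = 99.197250
iter 1: u=0.950193  f(a)=+1.308e+00  f'(a)=-6.253e-01  a ← 99.197250 − (+1.308e+00/-6.253e-01) = 101.289903
iter 2: u=0.930562  f(a)=+4.255e-02  f'(a)=-5.852e-01  a ← 101.289903 − (+4.255e-02/-5.852e-01) = 101.362616
iter 3: u=0.929894  f(a)=+4.835e-05  f'(a)=-5.839e-01  a ← 101.362616 − (+4.835e-05/-5.839e-01) = 101.362699
iter 4: u=0.929893  f(a)=+6.256e-11  f'(a)=-5.839e-01  a ← 101.362699 − (+6.256e-11/-5.839e-01) = 101.362699
iter 5: u=0.929893  f(a)=+5.684e-14  f'(a)=-5.839e-01  a ← 101.362699 − (+5.684e-14/-5.839e-01) = 101.362699
converged: |Δa| < 1e-12 after 5 iterations
sag = a·(cosh(S/(2a)) − 1) = 101.362699·(cosh(0.929893) − 1) = 47.074595
T_max/T_min = cosh(S/(2a)) = 1.464417

a=101.363 sag=47.075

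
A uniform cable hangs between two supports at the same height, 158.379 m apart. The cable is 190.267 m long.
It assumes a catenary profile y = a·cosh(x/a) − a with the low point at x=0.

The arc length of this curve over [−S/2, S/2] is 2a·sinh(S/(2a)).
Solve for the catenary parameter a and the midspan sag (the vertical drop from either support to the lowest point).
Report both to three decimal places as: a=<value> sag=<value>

a=74.131 sag=46.475

seed: a₀ = √(S³/(24(L−S))) = √(158.379³/(24·31.888)) = 72.048863
iter 1: u=1.099108  f(a)=+1.982e+00  f'(a)=-9.968e-01  a ← 72.048863 − (+1.982e+00/-9.968e-01) = 74.037609
iter 2: u=1.069585  f(a)=+8.505e-02  f'(a)=-9.130e-01  a ← 74.037609 − (+8.505e-02/-9.130e-01) = 74.130762
iter 3: u=1.068241  f(a)=+1.721e-04  f'(a)=-9.093e-01  a ← 74.130762 − (+1.721e-04/-9.093e-01) = 74.130951
iter 4: u=1.068238  f(a)=+7.073e-10  f'(a)=-9.093e-01  a ← 74.130951 − (+7.073e-10/-9.093e-01) = 74.130951
iter 5: u=1.068238  f(a)=+0.000e+00  f'(a)=-9.093e-01  a ← 74.130951 − (+0.000e+00/-9.093e-01) = 74.130951
converged: |Δa| < 1e-12 after 5 iterations
sag = a·(cosh(S/(2a)) − 1) = 74.130951·(cosh(1.068238) − 1) = 46.474939
T_max/T_min = cosh(S/(2a)) = 1.626930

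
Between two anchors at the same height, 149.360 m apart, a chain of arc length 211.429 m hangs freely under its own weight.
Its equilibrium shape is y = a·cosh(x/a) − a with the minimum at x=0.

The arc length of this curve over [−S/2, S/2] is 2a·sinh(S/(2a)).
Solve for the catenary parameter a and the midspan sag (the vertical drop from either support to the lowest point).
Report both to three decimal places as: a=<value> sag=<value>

a=49.999 sag=66.943

seed: a₀ = √(S³/(24(L−S))) = √(149.360³/(24·62.069)) = 47.294263
iter 1: u=1.579050  f(a)=+8.214e+00  f'(a)=-3.340e+00  a ← 47.294263 − (+8.214e+00/-3.340e+00) = 49.753251
iter 2: u=1.501007  f(a)=+6.841e-01  f'(a)=-2.805e+00  a ← 49.753251 − (+6.841e-01/-2.805e+00) = 49.997120
iter 3: u=1.493686  f(a)=+5.697e-03  f'(a)=-2.759e+00  a ← 49.997120 − (+5.697e-03/-2.759e+00) = 49.999185
iter 4: u=1.493624  f(a)=+4.025e-07  f'(a)=-2.758e+00  a ← 49.999185 − (+4.025e-07/-2.758e+00) = 49.999186
iter 5: u=1.493624  f(a)=-2.842e-14  f'(a)=-2.758e+00  a ← 49.999186 − (-2.842e-14/-2.758e+00) = 49.999186
converged: |Δa| < 1e-12 after 5 iterations
sag = a·(cosh(S/(2a)) − 1) = 49.999186·(cosh(1.493624) − 1) = 66.942997
T_max/T_min = cosh(S/(2a)) = 2.338882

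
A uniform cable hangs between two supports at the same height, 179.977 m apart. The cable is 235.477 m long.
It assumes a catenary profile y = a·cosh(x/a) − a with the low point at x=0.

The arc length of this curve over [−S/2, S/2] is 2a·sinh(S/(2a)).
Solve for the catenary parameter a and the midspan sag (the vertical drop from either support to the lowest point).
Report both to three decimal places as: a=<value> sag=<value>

a=69.022 sag=67.456

seed: a₀ = √(S³/(24(L−S))) = √(179.977³/(24·55.500)) = 66.156634
iter 1: u=1.360234  f(a)=+5.367e+00  f'(a)=-2.010e+00  a ← 66.156634 − (+5.367e+00/-2.010e+00) = 68.827191
iter 2: u=1.307456  f(a)=+3.421e-01  f'(a)=-1.761e+00  a ← 68.827191 − (+3.421e-01/-1.761e+00) = 69.021457
iter 3: u=1.303776  f(a)=+1.599e-03  f'(a)=-1.744e+00  a ← 69.021457 − (+1.599e-03/-1.744e+00) = 69.022373
iter 4: u=1.303758  f(a)=+3.530e-08  f'(a)=-1.744e+00  a ← 69.022373 − (+3.530e-08/-1.744e+00) = 69.022373
iter 5: u=1.303758  f(a)=+2.842e-14  f'(a)=-1.744e+00  a ← 69.022373 − (+2.842e-14/-1.744e+00) = 69.022373
converged: |Δa| < 1e-12 after 5 iterations
sag = a·(cosh(S/(2a)) − 1) = 69.022373·(cosh(1.303758) − 1) = 67.456352
T_max/T_min = cosh(S/(2a)) = 1.977311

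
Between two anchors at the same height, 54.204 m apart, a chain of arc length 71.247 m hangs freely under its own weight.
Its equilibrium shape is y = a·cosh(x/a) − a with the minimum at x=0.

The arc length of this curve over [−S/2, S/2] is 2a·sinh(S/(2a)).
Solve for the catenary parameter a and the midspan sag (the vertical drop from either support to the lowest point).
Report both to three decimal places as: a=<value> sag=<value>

a=20.602 sag=20.550

seed: a₀ = √(S³/(24(L−S))) = √(54.204³/(24·17.043)) = 19.731875
iter 1: u=1.373514  f(a)=+1.682e+00  f'(a)=-2.076e+00  a ← 19.731875 − (+1.682e+00/-2.076e+00) = 20.541931
iter 2: u=1.319350  f(a)=+1.091e-01  f'(a)=-1.815e+00  a ← 20.541931 − (+1.091e-01/-1.815e+00) = 20.602056
iter 3: u=1.315500  f(a)=+5.297e-04  f'(a)=-1.797e+00  a ← 20.602056 − (+5.297e-04/-1.797e+00) = 20.602351
iter 4: u=1.315481  f(a)=+1.262e-08  f'(a)=-1.797e+00  a ← 20.602351 − (+1.262e-08/-1.797e+00) = 20.602351
iter 5: u=1.315481  f(a)=+1.421e-14  f'(a)=-1.797e+00  a ← 20.602351 − (+1.421e-14/-1.797e+00) = 20.602351
converged: |Δa| < 1e-12 after 5 iterations
sag = a·(cosh(S/(2a)) − 1) = 20.602351·(cosh(1.315481) − 1) = 20.549692
T_max/T_min = cosh(S/(2a)) = 1.997444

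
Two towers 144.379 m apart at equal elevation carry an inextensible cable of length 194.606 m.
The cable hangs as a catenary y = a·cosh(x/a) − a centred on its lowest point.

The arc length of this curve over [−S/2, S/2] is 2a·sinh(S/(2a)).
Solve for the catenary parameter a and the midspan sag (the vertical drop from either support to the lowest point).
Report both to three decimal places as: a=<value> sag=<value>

a=52.390 sag=58.121

seed: a₀ = √(S³/(24(L−S))) = √(144.379³/(24·50.227)) = 49.966831
iter 1: u=1.444748  f(a)=+5.510e+00  f'(a)=-2.463e+00  a ← 49.966831 − (+5.510e+00/-2.463e+00) = 52.204392
iter 2: u=1.382824  f(a)=+3.917e-01  f'(a)=-2.124e+00  a ← 52.204392 − (+3.917e-01/-2.124e+00) = 52.388848
iter 3: u=1.377955  f(a)=+2.315e-03  f'(a)=-2.099e+00  a ← 52.388848 − (+2.315e-03/-2.099e+00) = 52.389951
iter 4: u=1.377926  f(a)=+8.191e-08  f'(a)=-2.099e+00  a ← 52.389951 − (+8.191e-08/-2.099e+00) = 52.389951
iter 5: u=1.377926  f(a)=+2.842e-14  f'(a)=-2.099e+00  a ← 52.389951 − (+2.842e-14/-2.099e+00) = 52.389951
converged: |Δa| < 1e-12 after 5 iterations
sag = a·(cosh(S/(2a)) − 1) = 52.389951·(cosh(1.377926) − 1) = 58.120595
T_max/T_min = cosh(S/(2a)) = 2.109384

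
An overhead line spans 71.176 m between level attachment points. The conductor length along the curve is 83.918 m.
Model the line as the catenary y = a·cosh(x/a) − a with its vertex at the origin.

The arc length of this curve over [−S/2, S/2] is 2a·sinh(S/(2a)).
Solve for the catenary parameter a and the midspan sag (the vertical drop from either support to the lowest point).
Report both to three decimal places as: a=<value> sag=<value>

seed: a₀ = √(S³/(24(L−S))) = √(71.176³/(24·12.742)) = 34.338075
iter 1: u=1.036401  f(a)=+7.021e-01  f'(a)=-8.250e-01  a ← 34.338075 − (+7.021e-01/-8.250e-01) = 35.189109
iter 2: u=1.011336  f(a)=+2.695e-02  f'(a)=-7.628e-01  a ← 35.189109 − (+2.695e-02/-7.628e-01) = 35.224439
iter 3: u=1.010321  f(a)=+4.321e-05  f'(a)=-7.603e-01  a ← 35.224439 − (+4.321e-05/-7.603e-01) = 35.224496
iter 4: u=1.010320  f(a)=+1.115e-10  f'(a)=-7.603e-01  a ← 35.224496 − (+1.115e-10/-7.603e-01) = 35.224496
iter 5: u=1.010320  f(a)=-1.421e-14  f'(a)=-7.603e-01  a ← 35.224496 − (-1.421e-14/-7.603e-01) = 35.224496
converged: |Δa| < 1e-12 after 5 iterations
sag = a·(cosh(S/(2a)) − 1) = 35.224496·(cosh(1.010320) − 1) = 19.559834
T_max/T_min = cosh(S/(2a)) = 1.555291

a=35.224 sag=19.560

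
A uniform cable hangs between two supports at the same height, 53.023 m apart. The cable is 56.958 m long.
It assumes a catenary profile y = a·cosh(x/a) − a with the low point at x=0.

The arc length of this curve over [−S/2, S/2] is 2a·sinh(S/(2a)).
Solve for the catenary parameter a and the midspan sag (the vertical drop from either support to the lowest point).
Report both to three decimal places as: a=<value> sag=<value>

a=40.165 sag=9.072

seed: a₀ = √(S³/(24(L−S))) = √(53.023³/(24·3.935)) = 39.729990
iter 1: u=0.667292  f(a)=+8.854e-02  f'(a)=-2.070e-01  a ← 39.729990 − (+8.854e-02/-2.070e-01) = 40.157633
iter 2: u=0.660186  f(a)=+1.450e-03  f'(a)=-2.003e-01  a ← 40.157633 − (+1.450e-03/-2.003e-01) = 40.164871
iter 3: u=0.660067  f(a)=+4.032e-07  f'(a)=-2.002e-01  a ← 40.164871 − (+4.032e-07/-2.002e-01) = 40.164873
iter 4: u=0.660067  f(a)=+3.553e-14  f'(a)=-2.002e-01  a ← 40.164873 − (+3.553e-14/-2.002e-01) = 40.164873
converged: |Δa| < 1e-12 after 4 iterations
sag = a·(cosh(S/(2a)) − 1) = 40.164873·(cosh(0.660067) − 1) = 9.072008
T_max/T_min = cosh(S/(2a)) = 1.225869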